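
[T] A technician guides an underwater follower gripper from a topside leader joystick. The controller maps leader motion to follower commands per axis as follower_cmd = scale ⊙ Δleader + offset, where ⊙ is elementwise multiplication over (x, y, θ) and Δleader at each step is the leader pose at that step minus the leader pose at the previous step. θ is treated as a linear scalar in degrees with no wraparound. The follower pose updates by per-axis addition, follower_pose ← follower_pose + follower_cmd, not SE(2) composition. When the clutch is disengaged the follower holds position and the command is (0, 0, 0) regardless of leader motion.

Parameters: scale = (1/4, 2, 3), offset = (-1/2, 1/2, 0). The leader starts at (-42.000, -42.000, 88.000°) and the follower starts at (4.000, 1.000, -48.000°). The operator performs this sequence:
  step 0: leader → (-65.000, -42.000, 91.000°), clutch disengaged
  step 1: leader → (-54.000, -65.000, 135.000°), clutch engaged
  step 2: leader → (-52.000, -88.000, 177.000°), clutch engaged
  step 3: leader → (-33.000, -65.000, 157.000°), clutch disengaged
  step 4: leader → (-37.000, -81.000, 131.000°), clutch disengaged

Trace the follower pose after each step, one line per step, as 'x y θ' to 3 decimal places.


step 0: Δleader=(-23.000, 0.000, 3.000°), disengaged; cmd=(0,0,0) → follower holds at (4.000, 1.000, -48.000°)
step 1: Δleader=(11.000, -23.000, 44.000°), engaged; cmd=(2.250, -45.500, 132.000°) → follower=(6.250, -44.500, 84.000°)
step 2: Δleader=(2.000, -23.000, 42.000°), engaged; cmd=(0.000, -45.500, 126.000°) → follower=(6.250, -90.000, 210.000°)
step 3: Δleader=(19.000, 23.000, -20.000°), disengaged; cmd=(0,0,0) → follower holds at (6.250, -90.000, 210.000°)
step 4: Δleader=(-4.000, -16.000, -26.000°), disengaged; cmd=(0,0,0) → follower holds at (6.250, -90.000, 210.000°)

4.000 1.000 -48.000
6.250 -44.500 84.000
6.250 -90.000 210.000
6.250 -90.000 210.000
6.250 -90.000 210.000


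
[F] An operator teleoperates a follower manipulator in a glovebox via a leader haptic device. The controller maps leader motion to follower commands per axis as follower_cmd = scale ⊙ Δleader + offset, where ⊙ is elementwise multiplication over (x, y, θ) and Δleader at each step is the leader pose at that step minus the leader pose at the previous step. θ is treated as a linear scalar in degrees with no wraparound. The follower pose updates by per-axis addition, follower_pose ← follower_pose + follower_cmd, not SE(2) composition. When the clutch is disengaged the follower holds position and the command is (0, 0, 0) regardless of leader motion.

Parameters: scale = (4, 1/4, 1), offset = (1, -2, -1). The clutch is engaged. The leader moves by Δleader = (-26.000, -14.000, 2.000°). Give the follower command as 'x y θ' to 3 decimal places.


axis x: 4·-26.000 + 1 = -103.000
axis y: 1/4·-14.000 + -2 = -5.500
axis θ: 1·2.000 + -1 = 1.000

-103.000 -5.500 1.000


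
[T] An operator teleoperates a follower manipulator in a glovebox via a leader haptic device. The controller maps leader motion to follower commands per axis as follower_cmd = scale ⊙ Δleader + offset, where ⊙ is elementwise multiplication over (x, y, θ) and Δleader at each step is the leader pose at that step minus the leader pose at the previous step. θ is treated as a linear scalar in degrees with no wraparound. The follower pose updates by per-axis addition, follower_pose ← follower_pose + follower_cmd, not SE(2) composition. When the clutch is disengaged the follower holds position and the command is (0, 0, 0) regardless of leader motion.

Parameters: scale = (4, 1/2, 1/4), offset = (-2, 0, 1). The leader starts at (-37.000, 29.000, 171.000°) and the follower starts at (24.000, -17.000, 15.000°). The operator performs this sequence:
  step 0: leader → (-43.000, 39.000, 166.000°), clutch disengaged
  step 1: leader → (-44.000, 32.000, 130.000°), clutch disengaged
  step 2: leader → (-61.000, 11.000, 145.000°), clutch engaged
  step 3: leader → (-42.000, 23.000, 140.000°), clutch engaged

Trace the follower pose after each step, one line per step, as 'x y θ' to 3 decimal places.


step 0: Δleader=(-6.000, 10.000, -5.000°), disengaged; cmd=(0,0,0) → follower holds at (24.000, -17.000, 15.000°)
step 1: Δleader=(-1.000, -7.000, -36.000°), disengaged; cmd=(0,0,0) → follower holds at (24.000, -17.000, 15.000°)
step 2: Δleader=(-17.000, -21.000, 15.000°), engaged; cmd=(-70.000, -10.500, 4.750°) → follower=(-46.000, -27.500, 19.750°)
step 3: Δleader=(19.000, 12.000, -5.000°), engaged; cmd=(74.000, 6.000, -0.250°) → follower=(28.000, -21.500, 19.500°)

24.000 -17.000 15.000
24.000 -17.000 15.000
-46.000 -27.500 19.750
28.000 -21.500 19.500


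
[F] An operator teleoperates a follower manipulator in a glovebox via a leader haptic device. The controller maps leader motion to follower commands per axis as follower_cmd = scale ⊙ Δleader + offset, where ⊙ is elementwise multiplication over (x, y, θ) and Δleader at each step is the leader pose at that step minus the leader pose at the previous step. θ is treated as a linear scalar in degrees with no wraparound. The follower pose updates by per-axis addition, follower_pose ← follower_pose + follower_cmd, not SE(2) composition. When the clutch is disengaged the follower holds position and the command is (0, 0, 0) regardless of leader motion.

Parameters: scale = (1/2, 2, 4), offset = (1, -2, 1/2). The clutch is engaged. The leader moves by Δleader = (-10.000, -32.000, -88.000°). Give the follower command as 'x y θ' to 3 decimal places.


axis x: 1/2·-10.000 + 1 = -4.000
axis y: 2·-32.000 + -2 = -66.000
axis θ: 4·-88.000 + 1/2 = -351.500

-4.000 -66.000 -351.500


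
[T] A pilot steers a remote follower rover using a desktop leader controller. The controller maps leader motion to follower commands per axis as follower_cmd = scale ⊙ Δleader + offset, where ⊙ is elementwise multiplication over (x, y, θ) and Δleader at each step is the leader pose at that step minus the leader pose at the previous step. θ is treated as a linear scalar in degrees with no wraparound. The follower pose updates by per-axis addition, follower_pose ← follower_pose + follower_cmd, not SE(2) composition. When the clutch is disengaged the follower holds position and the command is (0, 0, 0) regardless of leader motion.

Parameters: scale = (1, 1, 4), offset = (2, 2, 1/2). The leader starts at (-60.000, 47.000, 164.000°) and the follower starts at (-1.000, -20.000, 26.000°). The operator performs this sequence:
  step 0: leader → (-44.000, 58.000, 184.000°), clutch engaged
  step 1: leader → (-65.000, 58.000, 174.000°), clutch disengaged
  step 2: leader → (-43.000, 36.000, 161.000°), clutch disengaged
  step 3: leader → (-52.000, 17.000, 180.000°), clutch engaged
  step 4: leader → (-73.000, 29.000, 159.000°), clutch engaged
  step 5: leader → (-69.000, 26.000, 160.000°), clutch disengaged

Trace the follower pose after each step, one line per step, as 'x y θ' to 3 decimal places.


17.000 -7.000 106.500
17.000 -7.000 106.500
17.000 -7.000 106.500
10.000 -24.000 183.000
-9.000 -10.000 99.500
-9.000 -10.000 99.500

step 0: Δleader=(16.000, 11.000, 20.000°), engaged; cmd=(18.000, 13.000, 80.500°) → follower=(17.000, -7.000, 106.500°)
step 1: Δleader=(-21.000, 0.000, -10.000°), disengaged; cmd=(0,0,0) → follower holds at (17.000, -7.000, 106.500°)
step 2: Δleader=(22.000, -22.000, -13.000°), disengaged; cmd=(0,0,0) → follower holds at (17.000, -7.000, 106.500°)
step 3: Δleader=(-9.000, -19.000, 19.000°), engaged; cmd=(-7.000, -17.000, 76.500°) → follower=(10.000, -24.000, 183.000°)
step 4: Δleader=(-21.000, 12.000, -21.000°), engaged; cmd=(-19.000, 14.000, -83.500°) → follower=(-9.000, -10.000, 99.500°)
step 5: Δleader=(4.000, -3.000, 1.000°), disengaged; cmd=(0,0,0) → follower holds at (-9.000, -10.000, 99.500°)


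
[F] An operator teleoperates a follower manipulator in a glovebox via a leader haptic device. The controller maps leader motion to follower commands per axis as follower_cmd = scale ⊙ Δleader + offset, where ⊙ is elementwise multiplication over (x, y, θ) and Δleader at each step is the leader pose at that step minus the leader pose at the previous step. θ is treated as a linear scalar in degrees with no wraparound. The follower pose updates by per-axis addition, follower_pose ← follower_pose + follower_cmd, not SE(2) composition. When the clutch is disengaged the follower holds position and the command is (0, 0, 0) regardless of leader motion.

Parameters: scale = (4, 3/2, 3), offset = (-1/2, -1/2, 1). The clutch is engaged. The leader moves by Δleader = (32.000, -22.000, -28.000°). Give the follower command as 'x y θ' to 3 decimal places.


127.500 -33.500 -83.000

axis x: 4·32.000 + -1/2 = 127.500
axis y: 3/2·-22.000 + -1/2 = -33.500
axis θ: 3·-28.000 + 1 = -83.000


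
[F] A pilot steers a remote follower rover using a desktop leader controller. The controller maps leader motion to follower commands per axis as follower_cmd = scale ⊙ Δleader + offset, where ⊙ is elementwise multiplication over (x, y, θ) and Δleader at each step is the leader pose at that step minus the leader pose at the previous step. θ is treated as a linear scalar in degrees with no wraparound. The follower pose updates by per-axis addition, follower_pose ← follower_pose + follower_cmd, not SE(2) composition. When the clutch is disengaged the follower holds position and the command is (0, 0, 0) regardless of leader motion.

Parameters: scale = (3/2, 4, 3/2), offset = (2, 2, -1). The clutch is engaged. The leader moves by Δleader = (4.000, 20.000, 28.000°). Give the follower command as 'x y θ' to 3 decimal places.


axis x: 3/2·4.000 + 2 = 8.000
axis y: 4·20.000 + 2 = 82.000
axis θ: 3/2·28.000 + -1 = 41.000

8.000 82.000 41.000


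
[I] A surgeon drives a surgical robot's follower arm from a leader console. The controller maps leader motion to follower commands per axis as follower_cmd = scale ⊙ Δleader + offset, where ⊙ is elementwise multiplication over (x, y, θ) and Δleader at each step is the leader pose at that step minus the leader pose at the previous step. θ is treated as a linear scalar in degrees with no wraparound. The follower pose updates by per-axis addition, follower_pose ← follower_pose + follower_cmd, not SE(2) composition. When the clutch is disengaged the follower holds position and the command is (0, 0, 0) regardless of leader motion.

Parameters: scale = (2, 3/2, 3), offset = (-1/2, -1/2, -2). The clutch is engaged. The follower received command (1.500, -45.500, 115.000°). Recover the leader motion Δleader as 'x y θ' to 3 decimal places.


1.000 -30.000 39.000

axis x: (1.500 − -1/2) / (2) = 1.000
axis y: (-45.500 − -1/2) / (3/2) = -30.000
axis θ: (115.000 − -2) / (3) = 39.000


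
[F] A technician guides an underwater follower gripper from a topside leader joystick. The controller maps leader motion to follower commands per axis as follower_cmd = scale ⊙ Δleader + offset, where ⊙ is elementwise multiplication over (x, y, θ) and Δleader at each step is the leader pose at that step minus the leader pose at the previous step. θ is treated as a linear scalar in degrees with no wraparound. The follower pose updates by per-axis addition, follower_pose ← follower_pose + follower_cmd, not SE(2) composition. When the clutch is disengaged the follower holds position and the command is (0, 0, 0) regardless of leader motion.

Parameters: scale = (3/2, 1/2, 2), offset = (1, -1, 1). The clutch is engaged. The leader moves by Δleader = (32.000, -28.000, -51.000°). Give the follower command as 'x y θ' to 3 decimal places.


axis x: 3/2·32.000 + 1 = 49.000
axis y: 1/2·-28.000 + -1 = -15.000
axis θ: 2·-51.000 + 1 = -101.000

49.000 -15.000 -101.000


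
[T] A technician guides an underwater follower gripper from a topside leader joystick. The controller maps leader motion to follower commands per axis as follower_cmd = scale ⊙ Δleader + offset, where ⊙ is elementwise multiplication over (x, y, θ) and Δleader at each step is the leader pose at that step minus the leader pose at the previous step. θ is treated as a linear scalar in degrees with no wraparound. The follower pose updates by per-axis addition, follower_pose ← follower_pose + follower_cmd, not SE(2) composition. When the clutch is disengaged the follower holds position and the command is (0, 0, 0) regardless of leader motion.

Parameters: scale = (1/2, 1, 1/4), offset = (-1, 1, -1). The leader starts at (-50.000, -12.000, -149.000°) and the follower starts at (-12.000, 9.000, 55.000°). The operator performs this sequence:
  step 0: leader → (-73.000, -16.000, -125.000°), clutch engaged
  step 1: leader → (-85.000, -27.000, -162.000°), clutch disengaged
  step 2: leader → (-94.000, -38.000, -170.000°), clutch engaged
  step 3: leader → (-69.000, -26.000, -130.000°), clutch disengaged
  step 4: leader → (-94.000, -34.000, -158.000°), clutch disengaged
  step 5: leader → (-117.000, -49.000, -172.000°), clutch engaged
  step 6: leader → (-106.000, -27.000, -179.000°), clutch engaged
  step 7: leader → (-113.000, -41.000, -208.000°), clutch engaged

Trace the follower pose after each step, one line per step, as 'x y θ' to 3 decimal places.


-24.500 6.000 60.000
-24.500 6.000 60.000
-30.000 -4.000 57.000
-30.000 -4.000 57.000
-30.000 -4.000 57.000
-42.500 -18.000 52.500
-38.000 5.000 49.750
-42.500 -8.000 41.500

step 0: Δleader=(-23.000, -4.000, 24.000°), engaged; cmd=(-12.500, -3.000, 5.000°) → follower=(-24.500, 6.000, 60.000°)
step 1: Δleader=(-12.000, -11.000, -37.000°), disengaged; cmd=(0,0,0) → follower holds at (-24.500, 6.000, 60.000°)
step 2: Δleader=(-9.000, -11.000, -8.000°), engaged; cmd=(-5.500, -10.000, -3.000°) → follower=(-30.000, -4.000, 57.000°)
step 3: Δleader=(25.000, 12.000, 40.000°), disengaged; cmd=(0,0,0) → follower holds at (-30.000, -4.000, 57.000°)
step 4: Δleader=(-25.000, -8.000, -28.000°), disengaged; cmd=(0,0,0) → follower holds at (-30.000, -4.000, 57.000°)
step 5: Δleader=(-23.000, -15.000, -14.000°), engaged; cmd=(-12.500, -14.000, -4.500°) → follower=(-42.500, -18.000, 52.500°)
step 6: Δleader=(11.000, 22.000, -7.000°), engaged; cmd=(4.500, 23.000, -2.750°) → follower=(-38.000, 5.000, 49.750°)
step 7: Δleader=(-7.000, -14.000, -29.000°), engaged; cmd=(-4.500, -13.000, -8.250°) → follower=(-42.500, -8.000, 41.500°)


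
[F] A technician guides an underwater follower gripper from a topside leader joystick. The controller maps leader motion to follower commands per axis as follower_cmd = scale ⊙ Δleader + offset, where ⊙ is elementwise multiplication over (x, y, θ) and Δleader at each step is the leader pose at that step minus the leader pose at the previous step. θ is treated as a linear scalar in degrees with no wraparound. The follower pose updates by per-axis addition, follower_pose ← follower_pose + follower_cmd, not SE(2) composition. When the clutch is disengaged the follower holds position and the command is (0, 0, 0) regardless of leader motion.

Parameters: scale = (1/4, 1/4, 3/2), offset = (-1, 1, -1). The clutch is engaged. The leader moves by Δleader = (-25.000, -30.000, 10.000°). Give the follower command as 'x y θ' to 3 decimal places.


axis x: 1/4·-25.000 + -1 = -7.250
axis y: 1/4·-30.000 + 1 = -6.500
axis θ: 3/2·10.000 + -1 = 14.000

-7.250 -6.500 14.000


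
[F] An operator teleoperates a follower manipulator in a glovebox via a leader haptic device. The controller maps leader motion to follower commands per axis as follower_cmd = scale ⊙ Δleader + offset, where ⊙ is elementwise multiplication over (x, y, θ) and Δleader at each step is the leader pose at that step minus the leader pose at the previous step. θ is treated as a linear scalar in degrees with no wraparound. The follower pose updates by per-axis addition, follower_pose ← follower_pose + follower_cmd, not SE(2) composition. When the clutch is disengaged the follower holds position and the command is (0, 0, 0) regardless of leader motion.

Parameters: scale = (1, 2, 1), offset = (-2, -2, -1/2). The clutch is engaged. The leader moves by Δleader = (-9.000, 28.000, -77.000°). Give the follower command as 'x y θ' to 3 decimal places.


axis x: 1·-9.000 + -2 = -11.000
axis y: 2·28.000 + -2 = 54.000
axis θ: 1·-77.000 + -1/2 = -77.500

-11.000 54.000 -77.500


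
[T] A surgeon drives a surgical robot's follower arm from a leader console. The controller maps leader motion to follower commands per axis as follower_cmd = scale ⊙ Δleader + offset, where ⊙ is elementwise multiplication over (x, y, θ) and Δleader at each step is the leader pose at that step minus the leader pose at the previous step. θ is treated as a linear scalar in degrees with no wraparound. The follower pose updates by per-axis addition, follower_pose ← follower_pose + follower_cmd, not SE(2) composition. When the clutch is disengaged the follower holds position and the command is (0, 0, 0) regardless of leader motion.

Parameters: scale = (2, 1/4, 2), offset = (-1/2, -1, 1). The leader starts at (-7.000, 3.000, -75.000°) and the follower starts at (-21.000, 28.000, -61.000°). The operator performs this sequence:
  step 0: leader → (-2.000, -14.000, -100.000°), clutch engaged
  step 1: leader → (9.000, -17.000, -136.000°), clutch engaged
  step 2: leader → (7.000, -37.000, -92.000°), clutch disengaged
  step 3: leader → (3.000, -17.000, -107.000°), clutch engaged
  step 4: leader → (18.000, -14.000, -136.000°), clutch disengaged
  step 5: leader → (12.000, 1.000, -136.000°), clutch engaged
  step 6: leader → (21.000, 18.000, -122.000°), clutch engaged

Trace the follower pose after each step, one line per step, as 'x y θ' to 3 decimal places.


-11.500 22.750 -110.000
10.000 21.000 -181.000
10.000 21.000 -181.000
1.500 25.000 -210.000
1.500 25.000 -210.000
-11.000 27.750 -209.000
6.500 31.000 -180.000

step 0: Δleader=(5.000, -17.000, -25.000°), engaged; cmd=(9.500, -5.250, -49.000°) → follower=(-11.500, 22.750, -110.000°)
step 1: Δleader=(11.000, -3.000, -36.000°), engaged; cmd=(21.500, -1.750, -71.000°) → follower=(10.000, 21.000, -181.000°)
step 2: Δleader=(-2.000, -20.000, 44.000°), disengaged; cmd=(0,0,0) → follower holds at (10.000, 21.000, -181.000°)
step 3: Δleader=(-4.000, 20.000, -15.000°), engaged; cmd=(-8.500, 4.000, -29.000°) → follower=(1.500, 25.000, -210.000°)
step 4: Δleader=(15.000, 3.000, -29.000°), disengaged; cmd=(0,0,0) → follower holds at (1.500, 25.000, -210.000°)
step 5: Δleader=(-6.000, 15.000, 0.000°), engaged; cmd=(-12.500, 2.750, 1.000°) → follower=(-11.000, 27.750, -209.000°)
step 6: Δleader=(9.000, 17.000, 14.000°), engaged; cmd=(17.500, 3.250, 29.000°) → follower=(6.500, 31.000, -180.000°)


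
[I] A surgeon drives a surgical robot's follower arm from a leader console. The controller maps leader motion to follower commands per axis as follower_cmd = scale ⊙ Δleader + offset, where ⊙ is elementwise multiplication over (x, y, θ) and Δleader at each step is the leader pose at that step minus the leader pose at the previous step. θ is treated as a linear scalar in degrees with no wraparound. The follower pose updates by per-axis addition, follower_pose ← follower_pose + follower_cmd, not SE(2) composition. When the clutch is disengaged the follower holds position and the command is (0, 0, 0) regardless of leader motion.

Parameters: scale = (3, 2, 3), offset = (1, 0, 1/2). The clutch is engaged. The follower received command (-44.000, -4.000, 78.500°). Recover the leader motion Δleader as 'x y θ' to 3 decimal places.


axis x: (-44.000 − 1) / (3) = -15.000
axis y: (-4.000 − 0) / (2) = -2.000
axis θ: (78.500 − 1/2) / (3) = 26.000

-15.000 -2.000 26.000


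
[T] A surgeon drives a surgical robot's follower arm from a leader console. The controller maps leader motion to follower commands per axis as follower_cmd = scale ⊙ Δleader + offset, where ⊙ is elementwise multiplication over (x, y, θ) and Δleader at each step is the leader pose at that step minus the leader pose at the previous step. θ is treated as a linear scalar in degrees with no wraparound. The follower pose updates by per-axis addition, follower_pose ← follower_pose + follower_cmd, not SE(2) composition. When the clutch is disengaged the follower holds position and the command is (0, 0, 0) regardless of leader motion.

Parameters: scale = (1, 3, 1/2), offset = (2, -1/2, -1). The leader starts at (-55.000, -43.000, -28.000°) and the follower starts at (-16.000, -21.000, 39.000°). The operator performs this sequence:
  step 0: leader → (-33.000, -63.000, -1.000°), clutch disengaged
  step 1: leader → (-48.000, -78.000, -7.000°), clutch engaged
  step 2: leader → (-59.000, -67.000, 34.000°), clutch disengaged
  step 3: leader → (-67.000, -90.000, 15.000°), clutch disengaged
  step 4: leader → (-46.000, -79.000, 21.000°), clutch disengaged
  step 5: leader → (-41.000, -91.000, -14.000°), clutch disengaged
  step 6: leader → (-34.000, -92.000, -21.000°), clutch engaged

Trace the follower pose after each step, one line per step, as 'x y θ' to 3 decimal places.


step 0: Δleader=(22.000, -20.000, 27.000°), disengaged; cmd=(0,0,0) → follower holds at (-16.000, -21.000, 39.000°)
step 1: Δleader=(-15.000, -15.000, -6.000°), engaged; cmd=(-13.000, -45.500, -4.000°) → follower=(-29.000, -66.500, 35.000°)
step 2: Δleader=(-11.000, 11.000, 41.000°), disengaged; cmd=(0,0,0) → follower holds at (-29.000, -66.500, 35.000°)
step 3: Δleader=(-8.000, -23.000, -19.000°), disengaged; cmd=(0,0,0) → follower holds at (-29.000, -66.500, 35.000°)
step 4: Δleader=(21.000, 11.000, 6.000°), disengaged; cmd=(0,0,0) → follower holds at (-29.000, -66.500, 35.000°)
step 5: Δleader=(5.000, -12.000, -35.000°), disengaged; cmd=(0,0,0) → follower holds at (-29.000, -66.500, 35.000°)
step 6: Δleader=(7.000, -1.000, -7.000°), engaged; cmd=(9.000, -3.500, -4.500°) → follower=(-20.000, -70.000, 30.500°)

-16.000 -21.000 39.000
-29.000 -66.500 35.000
-29.000 -66.500 35.000
-29.000 -66.500 35.000
-29.000 -66.500 35.000
-29.000 -66.500 35.000
-20.000 -70.000 30.500


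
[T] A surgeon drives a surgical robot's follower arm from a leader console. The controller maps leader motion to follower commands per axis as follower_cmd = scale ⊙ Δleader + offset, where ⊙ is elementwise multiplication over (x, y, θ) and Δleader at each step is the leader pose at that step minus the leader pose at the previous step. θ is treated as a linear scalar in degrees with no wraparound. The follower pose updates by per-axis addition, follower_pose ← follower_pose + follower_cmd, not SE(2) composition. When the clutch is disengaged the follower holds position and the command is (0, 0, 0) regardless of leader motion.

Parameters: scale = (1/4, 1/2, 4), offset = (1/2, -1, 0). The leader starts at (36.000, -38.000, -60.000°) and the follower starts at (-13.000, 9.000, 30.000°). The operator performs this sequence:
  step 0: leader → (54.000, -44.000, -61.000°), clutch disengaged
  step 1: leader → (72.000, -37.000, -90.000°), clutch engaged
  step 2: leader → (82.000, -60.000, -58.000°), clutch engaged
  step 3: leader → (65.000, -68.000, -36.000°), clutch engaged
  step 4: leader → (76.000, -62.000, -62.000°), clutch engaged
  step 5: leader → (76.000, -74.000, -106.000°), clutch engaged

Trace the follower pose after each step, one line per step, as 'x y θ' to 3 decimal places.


-13.000 9.000 30.000
-8.000 11.500 -86.000
-5.000 -1.000 42.000
-8.750 -6.000 130.000
-5.500 -4.000 26.000
-5.000 -11.000 -150.000

step 0: Δleader=(18.000, -6.000, -1.000°), disengaged; cmd=(0,0,0) → follower holds at (-13.000, 9.000, 30.000°)
step 1: Δleader=(18.000, 7.000, -29.000°), engaged; cmd=(5.000, 2.500, -116.000°) → follower=(-8.000, 11.500, -86.000°)
step 2: Δleader=(10.000, -23.000, 32.000°), engaged; cmd=(3.000, -12.500, 128.000°) → follower=(-5.000, -1.000, 42.000°)
step 3: Δleader=(-17.000, -8.000, 22.000°), engaged; cmd=(-3.750, -5.000, 88.000°) → follower=(-8.750, -6.000, 130.000°)
step 4: Δleader=(11.000, 6.000, -26.000°), engaged; cmd=(3.250, 2.000, -104.000°) → follower=(-5.500, -4.000, 26.000°)
step 5: Δleader=(0.000, -12.000, -44.000°), engaged; cmd=(0.500, -7.000, -176.000°) → follower=(-5.000, -11.000, -150.000°)


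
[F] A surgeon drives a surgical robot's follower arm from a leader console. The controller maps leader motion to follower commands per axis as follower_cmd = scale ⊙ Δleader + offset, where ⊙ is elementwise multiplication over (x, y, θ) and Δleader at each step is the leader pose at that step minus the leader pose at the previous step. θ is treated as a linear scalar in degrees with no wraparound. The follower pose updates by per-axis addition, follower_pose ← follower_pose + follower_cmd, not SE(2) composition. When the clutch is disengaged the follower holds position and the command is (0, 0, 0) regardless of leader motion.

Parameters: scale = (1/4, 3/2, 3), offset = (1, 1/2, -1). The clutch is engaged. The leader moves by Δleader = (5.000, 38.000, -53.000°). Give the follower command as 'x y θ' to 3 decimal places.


axis x: 1/4·5.000 + 1 = 2.250
axis y: 3/2·38.000 + 1/2 = 57.500
axis θ: 3·-53.000 + -1 = -160.000

2.250 57.500 -160.000


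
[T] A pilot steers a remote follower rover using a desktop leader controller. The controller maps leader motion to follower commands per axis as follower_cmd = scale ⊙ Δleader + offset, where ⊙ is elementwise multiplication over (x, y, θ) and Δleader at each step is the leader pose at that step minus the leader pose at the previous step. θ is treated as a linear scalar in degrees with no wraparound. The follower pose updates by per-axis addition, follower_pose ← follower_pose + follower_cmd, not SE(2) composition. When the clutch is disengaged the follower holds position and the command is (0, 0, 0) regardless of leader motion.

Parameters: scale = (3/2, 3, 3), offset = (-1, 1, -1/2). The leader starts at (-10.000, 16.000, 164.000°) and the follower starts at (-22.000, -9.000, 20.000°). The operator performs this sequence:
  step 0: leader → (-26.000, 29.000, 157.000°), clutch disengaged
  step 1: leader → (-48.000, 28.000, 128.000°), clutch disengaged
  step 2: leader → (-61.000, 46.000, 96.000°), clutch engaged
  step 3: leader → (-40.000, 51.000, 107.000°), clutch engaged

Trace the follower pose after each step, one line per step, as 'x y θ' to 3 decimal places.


step 0: Δleader=(-16.000, 13.000, -7.000°), disengaged; cmd=(0,0,0) → follower holds at (-22.000, -9.000, 20.000°)
step 1: Δleader=(-22.000, -1.000, -29.000°), disengaged; cmd=(0,0,0) → follower holds at (-22.000, -9.000, 20.000°)
step 2: Δleader=(-13.000, 18.000, -32.000°), engaged; cmd=(-20.500, 55.000, -96.500°) → follower=(-42.500, 46.000, -76.500°)
step 3: Δleader=(21.000, 5.000, 11.000°), engaged; cmd=(30.500, 16.000, 32.500°) → follower=(-12.000, 62.000, -44.000°)

-22.000 -9.000 20.000
-22.000 -9.000 20.000
-42.500 46.000 -76.500
-12.000 62.000 -44.000


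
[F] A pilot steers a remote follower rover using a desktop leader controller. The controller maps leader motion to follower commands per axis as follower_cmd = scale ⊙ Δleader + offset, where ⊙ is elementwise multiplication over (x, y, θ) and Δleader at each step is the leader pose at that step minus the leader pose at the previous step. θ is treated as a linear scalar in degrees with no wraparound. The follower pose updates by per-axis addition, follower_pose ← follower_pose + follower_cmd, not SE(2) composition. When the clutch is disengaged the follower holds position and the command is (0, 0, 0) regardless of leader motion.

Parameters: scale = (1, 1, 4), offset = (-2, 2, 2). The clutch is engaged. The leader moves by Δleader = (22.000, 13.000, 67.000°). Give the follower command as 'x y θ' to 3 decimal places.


axis x: 1·22.000 + -2 = 20.000
axis y: 1·13.000 + 2 = 15.000
axis θ: 4·67.000 + 2 = 270.000

20.000 15.000 270.000


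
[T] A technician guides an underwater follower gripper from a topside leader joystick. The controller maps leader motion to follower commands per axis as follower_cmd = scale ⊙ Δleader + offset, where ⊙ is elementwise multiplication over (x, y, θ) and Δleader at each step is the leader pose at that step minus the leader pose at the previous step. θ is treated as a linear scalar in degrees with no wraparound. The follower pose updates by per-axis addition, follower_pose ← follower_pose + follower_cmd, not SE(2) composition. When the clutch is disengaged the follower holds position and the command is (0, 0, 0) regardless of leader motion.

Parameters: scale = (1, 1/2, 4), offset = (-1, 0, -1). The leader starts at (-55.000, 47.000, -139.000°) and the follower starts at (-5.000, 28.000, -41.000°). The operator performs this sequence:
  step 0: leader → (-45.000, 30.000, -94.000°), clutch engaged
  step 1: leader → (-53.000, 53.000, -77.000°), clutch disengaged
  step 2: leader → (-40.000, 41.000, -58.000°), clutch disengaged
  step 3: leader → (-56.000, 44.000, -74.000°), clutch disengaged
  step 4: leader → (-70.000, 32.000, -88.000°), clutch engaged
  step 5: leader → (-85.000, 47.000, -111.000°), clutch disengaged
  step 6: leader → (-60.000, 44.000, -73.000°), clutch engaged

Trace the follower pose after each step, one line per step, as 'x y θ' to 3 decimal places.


4.000 19.500 138.000
4.000 19.500 138.000
4.000 19.500 138.000
4.000 19.500 138.000
-11.000 13.500 81.000
-11.000 13.500 81.000
13.000 12.000 232.000

step 0: Δleader=(10.000, -17.000, 45.000°), engaged; cmd=(9.000, -8.500, 179.000°) → follower=(4.000, 19.500, 138.000°)
step 1: Δleader=(-8.000, 23.000, 17.000°), disengaged; cmd=(0,0,0) → follower holds at (4.000, 19.500, 138.000°)
step 2: Δleader=(13.000, -12.000, 19.000°), disengaged; cmd=(0,0,0) → follower holds at (4.000, 19.500, 138.000°)
step 3: Δleader=(-16.000, 3.000, -16.000°), disengaged; cmd=(0,0,0) → follower holds at (4.000, 19.500, 138.000°)
step 4: Δleader=(-14.000, -12.000, -14.000°), engaged; cmd=(-15.000, -6.000, -57.000°) → follower=(-11.000, 13.500, 81.000°)
step 5: Δleader=(-15.000, 15.000, -23.000°), disengaged; cmd=(0,0,0) → follower holds at (-11.000, 13.500, 81.000°)
step 6: Δleader=(25.000, -3.000, 38.000°), engaged; cmd=(24.000, -1.500, 151.000°) → follower=(13.000, 12.000, 232.000°)


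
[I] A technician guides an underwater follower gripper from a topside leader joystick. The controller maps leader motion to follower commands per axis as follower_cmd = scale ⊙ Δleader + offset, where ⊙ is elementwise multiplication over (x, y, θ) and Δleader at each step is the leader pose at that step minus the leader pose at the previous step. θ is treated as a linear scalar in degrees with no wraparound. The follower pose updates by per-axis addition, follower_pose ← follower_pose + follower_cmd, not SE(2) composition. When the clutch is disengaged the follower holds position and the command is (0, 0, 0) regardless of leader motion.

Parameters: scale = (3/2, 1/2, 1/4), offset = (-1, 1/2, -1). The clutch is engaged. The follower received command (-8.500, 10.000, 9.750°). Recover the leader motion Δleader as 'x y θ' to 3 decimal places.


-5.000 19.000 43.000

axis x: (-8.500 − -1) / (3/2) = -5.000
axis y: (10.000 − 1/2) / (1/2) = 19.000
axis θ: (9.750 − -1) / (1/4) = 43.000


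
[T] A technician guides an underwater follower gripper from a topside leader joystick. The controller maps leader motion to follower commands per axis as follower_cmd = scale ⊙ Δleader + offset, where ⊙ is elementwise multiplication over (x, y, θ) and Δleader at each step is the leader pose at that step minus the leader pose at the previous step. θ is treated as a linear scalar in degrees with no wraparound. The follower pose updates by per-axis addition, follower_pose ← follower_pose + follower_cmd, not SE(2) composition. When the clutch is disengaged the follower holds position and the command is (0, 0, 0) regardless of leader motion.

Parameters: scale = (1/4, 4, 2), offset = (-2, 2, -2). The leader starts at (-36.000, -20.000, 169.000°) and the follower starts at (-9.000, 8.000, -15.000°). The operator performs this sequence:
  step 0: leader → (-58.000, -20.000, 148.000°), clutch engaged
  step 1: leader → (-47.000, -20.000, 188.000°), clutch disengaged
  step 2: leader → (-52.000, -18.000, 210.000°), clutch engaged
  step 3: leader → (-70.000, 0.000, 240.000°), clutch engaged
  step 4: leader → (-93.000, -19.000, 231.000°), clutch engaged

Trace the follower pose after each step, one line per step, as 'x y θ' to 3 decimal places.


step 0: Δleader=(-22.000, 0.000, -21.000°), engaged; cmd=(-7.500, 2.000, -44.000°) → follower=(-16.500, 10.000, -59.000°)
step 1: Δleader=(11.000, 0.000, 40.000°), disengaged; cmd=(0,0,0) → follower holds at (-16.500, 10.000, -59.000°)
step 2: Δleader=(-5.000, 2.000, 22.000°), engaged; cmd=(-3.250, 10.000, 42.000°) → follower=(-19.750, 20.000, -17.000°)
step 3: Δleader=(-18.000, 18.000, 30.000°), engaged; cmd=(-6.500, 74.000, 58.000°) → follower=(-26.250, 94.000, 41.000°)
step 4: Δleader=(-23.000, -19.000, -9.000°), engaged; cmd=(-7.750, -74.000, -20.000°) → follower=(-34.000, 20.000, 21.000°)

-16.500 10.000 -59.000
-16.500 10.000 -59.000
-19.750 20.000 -17.000
-26.250 94.000 41.000
-34.000 20.000 21.000


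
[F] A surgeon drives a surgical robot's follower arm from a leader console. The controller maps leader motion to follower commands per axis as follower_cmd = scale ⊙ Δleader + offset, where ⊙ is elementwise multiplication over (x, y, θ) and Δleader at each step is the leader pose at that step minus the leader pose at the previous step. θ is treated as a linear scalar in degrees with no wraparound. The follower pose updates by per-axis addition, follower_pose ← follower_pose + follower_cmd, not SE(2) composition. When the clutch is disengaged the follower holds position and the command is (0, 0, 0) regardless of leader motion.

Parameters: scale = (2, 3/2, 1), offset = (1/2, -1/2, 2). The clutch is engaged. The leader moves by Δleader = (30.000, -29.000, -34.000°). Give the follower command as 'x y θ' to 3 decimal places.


axis x: 2·30.000 + 1/2 = 60.500
axis y: 3/2·-29.000 + -1/2 = -44.000
axis θ: 1·-34.000 + 2 = -32.000

60.500 -44.000 -32.000


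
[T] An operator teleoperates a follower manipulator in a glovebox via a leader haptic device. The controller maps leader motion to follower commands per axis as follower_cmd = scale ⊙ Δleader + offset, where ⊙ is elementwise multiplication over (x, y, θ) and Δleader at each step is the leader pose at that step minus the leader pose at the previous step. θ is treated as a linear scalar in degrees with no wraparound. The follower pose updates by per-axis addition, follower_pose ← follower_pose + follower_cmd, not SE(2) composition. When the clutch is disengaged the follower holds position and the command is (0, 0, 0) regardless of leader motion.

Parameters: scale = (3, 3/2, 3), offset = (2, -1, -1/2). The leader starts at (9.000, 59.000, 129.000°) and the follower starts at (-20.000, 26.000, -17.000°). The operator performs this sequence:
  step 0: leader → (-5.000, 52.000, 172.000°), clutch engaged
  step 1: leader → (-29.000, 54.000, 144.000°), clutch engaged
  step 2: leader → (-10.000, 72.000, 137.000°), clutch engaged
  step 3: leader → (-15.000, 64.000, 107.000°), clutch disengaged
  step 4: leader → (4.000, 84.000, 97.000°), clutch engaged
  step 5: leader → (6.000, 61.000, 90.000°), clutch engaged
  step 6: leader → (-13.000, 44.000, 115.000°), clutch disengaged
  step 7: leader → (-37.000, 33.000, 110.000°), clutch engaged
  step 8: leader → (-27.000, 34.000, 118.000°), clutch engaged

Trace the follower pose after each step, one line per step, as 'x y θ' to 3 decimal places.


-60.000 14.500 111.500
-130.000 16.500 27.000
-71.000 42.500 5.500
-71.000 42.500 5.500
-12.000 71.500 -25.000
-4.000 36.000 -46.500
-4.000 36.000 -46.500
-74.000 18.500 -62.000
-42.000 19.000 -38.500

step 0: Δleader=(-14.000, -7.000, 43.000°), engaged; cmd=(-40.000, -11.500, 128.500°) → follower=(-60.000, 14.500, 111.500°)
step 1: Δleader=(-24.000, 2.000, -28.000°), engaged; cmd=(-70.000, 2.000, -84.500°) → follower=(-130.000, 16.500, 27.000°)
step 2: Δleader=(19.000, 18.000, -7.000°), engaged; cmd=(59.000, 26.000, -21.500°) → follower=(-71.000, 42.500, 5.500°)
step 3: Δleader=(-5.000, -8.000, -30.000°), disengaged; cmd=(0,0,0) → follower holds at (-71.000, 42.500, 5.500°)
step 4: Δleader=(19.000, 20.000, -10.000°), engaged; cmd=(59.000, 29.000, -30.500°) → follower=(-12.000, 71.500, -25.000°)
step 5: Δleader=(2.000, -23.000, -7.000°), engaged; cmd=(8.000, -35.500, -21.500°) → follower=(-4.000, 36.000, -46.500°)
step 6: Δleader=(-19.000, -17.000, 25.000°), disengaged; cmd=(0,0,0) → follower holds at (-4.000, 36.000, -46.500°)
step 7: Δleader=(-24.000, -11.000, -5.000°), engaged; cmd=(-70.000, -17.500, -15.500°) → follower=(-74.000, 18.500, -62.000°)
step 8: Δleader=(10.000, 1.000, 8.000°), engaged; cmd=(32.000, 0.500, 23.500°) → follower=(-42.000, 19.000, -38.500°)


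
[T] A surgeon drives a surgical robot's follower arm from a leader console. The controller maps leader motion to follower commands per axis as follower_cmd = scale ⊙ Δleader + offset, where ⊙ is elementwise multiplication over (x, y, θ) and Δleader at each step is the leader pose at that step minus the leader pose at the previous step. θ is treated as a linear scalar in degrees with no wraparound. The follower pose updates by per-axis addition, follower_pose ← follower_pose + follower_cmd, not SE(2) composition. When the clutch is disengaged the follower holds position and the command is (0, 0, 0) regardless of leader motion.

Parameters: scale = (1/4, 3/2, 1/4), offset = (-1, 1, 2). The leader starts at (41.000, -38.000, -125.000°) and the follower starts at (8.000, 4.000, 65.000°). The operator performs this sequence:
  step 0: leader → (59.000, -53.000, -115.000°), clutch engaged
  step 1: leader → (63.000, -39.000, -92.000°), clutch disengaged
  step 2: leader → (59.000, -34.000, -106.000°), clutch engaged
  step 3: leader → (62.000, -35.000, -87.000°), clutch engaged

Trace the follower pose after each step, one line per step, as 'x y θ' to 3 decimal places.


11.500 -17.500 69.500
11.500 -17.500 69.500
9.500 -9.000 68.000
9.250 -9.500 74.750

step 0: Δleader=(18.000, -15.000, 10.000°), engaged; cmd=(3.500, -21.500, 4.500°) → follower=(11.500, -17.500, 69.500°)
step 1: Δleader=(4.000, 14.000, 23.000°), disengaged; cmd=(0,0,0) → follower holds at (11.500, -17.500, 69.500°)
step 2: Δleader=(-4.000, 5.000, -14.000°), engaged; cmd=(-2.000, 8.500, -1.500°) → follower=(9.500, -9.000, 68.000°)
step 3: Δleader=(3.000, -1.000, 19.000°), engaged; cmd=(-0.250, -0.500, 6.750°) → follower=(9.250, -9.500, 74.750°)


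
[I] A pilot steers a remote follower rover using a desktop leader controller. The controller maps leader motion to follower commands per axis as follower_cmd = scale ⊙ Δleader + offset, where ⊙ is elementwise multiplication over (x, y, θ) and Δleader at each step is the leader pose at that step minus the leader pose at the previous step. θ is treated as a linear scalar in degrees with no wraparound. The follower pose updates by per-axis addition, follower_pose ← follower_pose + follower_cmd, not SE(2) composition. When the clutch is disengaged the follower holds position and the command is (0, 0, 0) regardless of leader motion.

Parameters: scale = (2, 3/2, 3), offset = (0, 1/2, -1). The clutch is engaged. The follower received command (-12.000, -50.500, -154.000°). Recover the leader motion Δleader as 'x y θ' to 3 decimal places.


axis x: (-12.000 − 0) / (2) = -6.000
axis y: (-50.500 − 1/2) / (3/2) = -34.000
axis θ: (-154.000 − -1) / (3) = -51.000

-6.000 -34.000 -51.000
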